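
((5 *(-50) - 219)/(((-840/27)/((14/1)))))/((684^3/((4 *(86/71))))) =20167/6311377440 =0.00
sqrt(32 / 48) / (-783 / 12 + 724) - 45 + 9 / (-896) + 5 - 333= -334217 / 896 + 4 * sqrt(6) / 7905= -373.01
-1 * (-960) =960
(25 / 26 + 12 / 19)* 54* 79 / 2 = 1678671 / 494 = 3398.12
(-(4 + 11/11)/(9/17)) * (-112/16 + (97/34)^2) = -2195/204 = -10.76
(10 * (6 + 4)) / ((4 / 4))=100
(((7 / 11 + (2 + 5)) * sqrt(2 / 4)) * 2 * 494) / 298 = 20748 * sqrt(2) / 1639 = 17.90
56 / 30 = 28 / 15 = 1.87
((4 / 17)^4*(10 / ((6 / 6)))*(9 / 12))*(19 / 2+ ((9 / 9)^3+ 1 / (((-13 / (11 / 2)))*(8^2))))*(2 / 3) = 174610 / 1085773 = 0.16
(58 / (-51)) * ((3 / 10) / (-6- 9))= 29 / 1275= 0.02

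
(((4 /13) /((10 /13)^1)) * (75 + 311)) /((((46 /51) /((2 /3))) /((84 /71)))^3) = 2248029068544 /21773515685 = 103.25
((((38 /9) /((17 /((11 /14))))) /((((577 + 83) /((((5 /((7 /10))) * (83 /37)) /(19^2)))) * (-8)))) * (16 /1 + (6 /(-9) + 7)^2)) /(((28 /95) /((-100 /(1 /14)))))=26196875 /59916024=0.44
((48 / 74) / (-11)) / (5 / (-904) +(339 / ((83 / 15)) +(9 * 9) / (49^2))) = -4323643968 / 4494132264919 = -0.00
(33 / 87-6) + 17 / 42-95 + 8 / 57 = -771983 / 7714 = -100.08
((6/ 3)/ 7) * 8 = 16/ 7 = 2.29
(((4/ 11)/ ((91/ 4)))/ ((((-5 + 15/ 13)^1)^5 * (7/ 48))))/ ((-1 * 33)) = 228488/ 57900390625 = 0.00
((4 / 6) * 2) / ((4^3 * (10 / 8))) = 0.02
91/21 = 13/3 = 4.33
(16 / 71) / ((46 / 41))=328 / 1633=0.20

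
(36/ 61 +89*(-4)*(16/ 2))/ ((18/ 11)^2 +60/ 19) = -99829477/ 204594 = -487.94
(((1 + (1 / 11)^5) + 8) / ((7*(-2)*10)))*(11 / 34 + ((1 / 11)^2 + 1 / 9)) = -1188484727 / 41741520282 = -0.03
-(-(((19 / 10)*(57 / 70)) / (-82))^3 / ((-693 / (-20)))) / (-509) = 141137643 / 370607487311600000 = 0.00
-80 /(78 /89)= -3560 /39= -91.28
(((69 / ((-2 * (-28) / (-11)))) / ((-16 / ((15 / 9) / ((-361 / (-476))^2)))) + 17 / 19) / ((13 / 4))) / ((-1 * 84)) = -1163973 / 94873688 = -0.01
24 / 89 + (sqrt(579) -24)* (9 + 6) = -32016 / 89 + 15* sqrt(579) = 1.21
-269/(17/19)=-5111/17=-300.65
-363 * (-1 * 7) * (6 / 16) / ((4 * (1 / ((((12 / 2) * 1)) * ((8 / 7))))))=3267 / 2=1633.50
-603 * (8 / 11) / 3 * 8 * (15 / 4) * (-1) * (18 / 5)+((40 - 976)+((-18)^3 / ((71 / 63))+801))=8183133 / 781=10477.76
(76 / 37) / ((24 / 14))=133 / 111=1.20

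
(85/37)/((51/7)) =35/111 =0.32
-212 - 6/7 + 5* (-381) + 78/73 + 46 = -1058173/511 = -2070.79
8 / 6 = 4 / 3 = 1.33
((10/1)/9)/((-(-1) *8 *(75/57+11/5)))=475/12024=0.04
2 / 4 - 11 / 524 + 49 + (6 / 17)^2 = 7511767 / 151436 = 49.60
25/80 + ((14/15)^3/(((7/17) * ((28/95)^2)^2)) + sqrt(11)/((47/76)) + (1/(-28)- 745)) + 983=76 * sqrt(11)/47 + 21164971/42336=505.29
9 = 9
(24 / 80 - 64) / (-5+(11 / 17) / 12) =64974 / 5045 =12.88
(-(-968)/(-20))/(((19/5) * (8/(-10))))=15.92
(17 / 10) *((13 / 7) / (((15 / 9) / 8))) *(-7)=-2652 / 25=-106.08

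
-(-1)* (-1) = -1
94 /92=47 /46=1.02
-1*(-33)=33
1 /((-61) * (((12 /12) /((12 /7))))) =-12 /427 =-0.03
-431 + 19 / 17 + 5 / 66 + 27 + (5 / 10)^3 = -1807235 / 4488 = -402.68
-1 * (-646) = 646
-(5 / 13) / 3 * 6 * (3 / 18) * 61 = -305 / 39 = -7.82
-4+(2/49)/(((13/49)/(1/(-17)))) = -886/221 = -4.01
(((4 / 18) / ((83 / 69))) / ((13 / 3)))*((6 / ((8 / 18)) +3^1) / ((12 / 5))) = 1265 / 4316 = 0.29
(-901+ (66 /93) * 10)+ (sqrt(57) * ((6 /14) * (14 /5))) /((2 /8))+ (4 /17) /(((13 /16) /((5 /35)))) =-42866933 /47957+ 24 * sqrt(57) /5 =-857.62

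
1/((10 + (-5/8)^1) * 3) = 8/225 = 0.04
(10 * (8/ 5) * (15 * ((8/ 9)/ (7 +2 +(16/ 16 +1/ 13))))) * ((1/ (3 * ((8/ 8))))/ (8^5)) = 65/ 301824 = 0.00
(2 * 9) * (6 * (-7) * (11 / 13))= -8316 / 13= -639.69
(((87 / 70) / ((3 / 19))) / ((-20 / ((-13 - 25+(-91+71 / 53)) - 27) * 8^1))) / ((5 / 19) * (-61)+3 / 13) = -0.48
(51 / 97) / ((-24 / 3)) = -51 / 776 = -0.07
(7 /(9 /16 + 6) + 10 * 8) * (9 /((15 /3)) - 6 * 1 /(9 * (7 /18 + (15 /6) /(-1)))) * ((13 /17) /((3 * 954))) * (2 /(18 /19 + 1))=1059136 /22502475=0.05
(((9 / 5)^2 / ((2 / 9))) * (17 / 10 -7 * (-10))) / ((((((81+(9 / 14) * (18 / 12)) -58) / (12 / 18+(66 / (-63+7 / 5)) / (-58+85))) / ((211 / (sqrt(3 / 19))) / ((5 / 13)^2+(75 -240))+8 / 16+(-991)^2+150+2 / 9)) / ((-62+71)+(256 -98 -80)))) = 784141556021199 / 335500 -4744587099213 * sqrt(57) / 4673515000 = 2337224991.15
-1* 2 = -2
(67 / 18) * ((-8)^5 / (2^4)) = -7623.11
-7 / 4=-1.75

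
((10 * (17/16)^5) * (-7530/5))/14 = -1456.60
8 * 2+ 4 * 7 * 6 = 184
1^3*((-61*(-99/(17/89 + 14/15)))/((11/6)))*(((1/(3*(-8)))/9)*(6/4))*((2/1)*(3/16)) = -732915/96064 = -7.63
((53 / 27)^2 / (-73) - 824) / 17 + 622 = 573.53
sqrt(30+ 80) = sqrt(110) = 10.49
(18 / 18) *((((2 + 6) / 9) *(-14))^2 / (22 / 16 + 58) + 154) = 156.61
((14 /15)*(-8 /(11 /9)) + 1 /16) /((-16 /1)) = 5321 /14080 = 0.38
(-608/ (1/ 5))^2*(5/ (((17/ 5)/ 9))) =2079360000/ 17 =122315294.12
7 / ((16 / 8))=3.50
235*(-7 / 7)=-235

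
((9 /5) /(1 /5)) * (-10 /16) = -45 /8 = -5.62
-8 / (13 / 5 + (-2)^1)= -40 / 3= -13.33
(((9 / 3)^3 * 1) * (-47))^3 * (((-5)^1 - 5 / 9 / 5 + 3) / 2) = 4314157119 / 2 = 2157078559.50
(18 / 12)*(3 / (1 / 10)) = 45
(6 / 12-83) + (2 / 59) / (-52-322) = -1820447 / 22066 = -82.50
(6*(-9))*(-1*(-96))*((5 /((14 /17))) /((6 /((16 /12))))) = -48960 /7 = -6994.29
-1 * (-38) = 38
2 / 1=2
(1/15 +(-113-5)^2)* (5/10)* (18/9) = 208861/15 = 13924.07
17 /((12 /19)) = 323 /12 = 26.92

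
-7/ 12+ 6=65/ 12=5.42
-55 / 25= -11 / 5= -2.20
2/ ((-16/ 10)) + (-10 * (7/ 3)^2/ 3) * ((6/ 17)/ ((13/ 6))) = -11155/ 2652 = -4.21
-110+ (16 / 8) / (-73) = -8032 / 73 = -110.03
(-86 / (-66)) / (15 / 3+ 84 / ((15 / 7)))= 215 / 7293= 0.03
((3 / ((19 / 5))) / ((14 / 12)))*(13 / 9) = 130 / 133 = 0.98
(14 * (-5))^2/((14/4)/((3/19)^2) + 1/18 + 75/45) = 44100/1279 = 34.48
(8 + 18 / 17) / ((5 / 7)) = 1078 / 85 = 12.68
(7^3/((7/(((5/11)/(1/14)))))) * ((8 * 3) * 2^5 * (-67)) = -176494080/11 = -16044916.36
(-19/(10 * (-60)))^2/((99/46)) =8303/17820000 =0.00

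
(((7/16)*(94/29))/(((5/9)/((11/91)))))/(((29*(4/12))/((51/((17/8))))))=41877/54665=0.77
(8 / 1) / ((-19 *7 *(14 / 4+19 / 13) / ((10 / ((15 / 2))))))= -832 / 51471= -0.02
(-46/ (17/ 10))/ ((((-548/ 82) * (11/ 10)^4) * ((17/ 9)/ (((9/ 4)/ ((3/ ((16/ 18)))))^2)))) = 377200000/ 579681113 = 0.65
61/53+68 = 3665/53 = 69.15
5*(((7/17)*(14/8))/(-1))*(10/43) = -1225/1462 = -0.84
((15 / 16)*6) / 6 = 15 / 16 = 0.94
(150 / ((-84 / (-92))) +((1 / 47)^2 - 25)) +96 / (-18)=6213938 / 46389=133.95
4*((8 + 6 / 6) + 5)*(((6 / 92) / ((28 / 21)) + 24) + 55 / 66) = 96145 / 69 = 1393.41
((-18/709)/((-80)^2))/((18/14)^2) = -49/20419200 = -0.00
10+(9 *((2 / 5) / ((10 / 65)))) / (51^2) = 14463 / 1445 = 10.01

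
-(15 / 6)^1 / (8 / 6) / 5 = -3 / 8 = -0.38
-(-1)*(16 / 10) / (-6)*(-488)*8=15616 / 15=1041.07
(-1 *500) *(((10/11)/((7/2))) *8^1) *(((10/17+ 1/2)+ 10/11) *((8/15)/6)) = -2656000/14399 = -184.46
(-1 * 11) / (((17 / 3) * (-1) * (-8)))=-0.24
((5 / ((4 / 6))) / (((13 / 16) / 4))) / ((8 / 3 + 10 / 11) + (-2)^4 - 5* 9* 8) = -0.11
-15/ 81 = -5/ 27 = -0.19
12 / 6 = 2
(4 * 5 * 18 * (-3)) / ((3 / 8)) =-2880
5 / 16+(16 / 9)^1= 301 / 144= 2.09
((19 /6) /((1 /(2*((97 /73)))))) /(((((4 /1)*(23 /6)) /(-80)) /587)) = -43273640 /1679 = -25773.46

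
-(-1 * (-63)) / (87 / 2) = -42 / 29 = -1.45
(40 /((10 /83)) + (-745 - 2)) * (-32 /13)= 13280 /13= 1021.54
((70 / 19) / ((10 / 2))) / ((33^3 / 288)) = 448 / 75867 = 0.01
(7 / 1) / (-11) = -7 / 11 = -0.64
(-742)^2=550564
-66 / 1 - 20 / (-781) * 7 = -51406 / 781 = -65.82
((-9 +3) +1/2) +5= -1/2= -0.50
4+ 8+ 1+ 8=21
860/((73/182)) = 156520/73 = 2144.11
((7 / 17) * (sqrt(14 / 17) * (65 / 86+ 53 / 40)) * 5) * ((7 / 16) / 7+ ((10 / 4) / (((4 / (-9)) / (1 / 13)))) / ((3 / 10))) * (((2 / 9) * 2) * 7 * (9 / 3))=-16777159 * sqrt(238) / 5169632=-50.07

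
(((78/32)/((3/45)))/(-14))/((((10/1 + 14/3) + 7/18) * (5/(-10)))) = 5265/15176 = 0.35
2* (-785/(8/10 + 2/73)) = -286525/151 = -1897.52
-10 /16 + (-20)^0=0.38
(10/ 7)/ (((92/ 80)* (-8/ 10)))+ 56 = 8766/ 161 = 54.45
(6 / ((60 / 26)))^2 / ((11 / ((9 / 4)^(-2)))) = 2704 / 22275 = 0.12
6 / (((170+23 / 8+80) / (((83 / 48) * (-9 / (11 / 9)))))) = -6723 / 22253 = -0.30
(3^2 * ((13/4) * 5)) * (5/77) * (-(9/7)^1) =-26325/2156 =-12.21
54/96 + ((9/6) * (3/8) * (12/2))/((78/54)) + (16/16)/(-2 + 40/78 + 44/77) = 46983/26000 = 1.81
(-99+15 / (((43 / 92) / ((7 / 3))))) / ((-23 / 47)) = 48739 / 989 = 49.28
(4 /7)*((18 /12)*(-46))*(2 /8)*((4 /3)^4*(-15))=29440 /63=467.30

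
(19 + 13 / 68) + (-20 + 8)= 489 / 68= 7.19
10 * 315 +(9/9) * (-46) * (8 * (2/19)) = 59114/19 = 3111.26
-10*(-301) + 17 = 3027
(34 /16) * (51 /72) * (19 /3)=5491 /576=9.53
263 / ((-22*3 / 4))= -526 / 33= -15.94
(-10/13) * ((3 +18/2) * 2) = -240/13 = -18.46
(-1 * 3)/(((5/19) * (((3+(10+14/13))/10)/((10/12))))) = -6.75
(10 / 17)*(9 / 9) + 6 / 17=16 / 17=0.94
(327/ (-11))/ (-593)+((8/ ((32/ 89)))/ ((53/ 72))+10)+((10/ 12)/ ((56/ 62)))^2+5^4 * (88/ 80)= 7109638709183/ 9757573056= 728.63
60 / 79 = 0.76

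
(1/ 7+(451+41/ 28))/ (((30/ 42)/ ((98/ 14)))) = 88711/ 20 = 4435.55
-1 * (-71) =71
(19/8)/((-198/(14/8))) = -133/6336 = -0.02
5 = 5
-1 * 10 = -10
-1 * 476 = -476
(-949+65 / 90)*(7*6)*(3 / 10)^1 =-119483 / 10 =-11948.30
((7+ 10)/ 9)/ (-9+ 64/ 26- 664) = -221/ 78453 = -0.00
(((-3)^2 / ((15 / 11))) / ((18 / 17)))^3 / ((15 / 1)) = 6539203 / 405000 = 16.15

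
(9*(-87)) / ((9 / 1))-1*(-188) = 101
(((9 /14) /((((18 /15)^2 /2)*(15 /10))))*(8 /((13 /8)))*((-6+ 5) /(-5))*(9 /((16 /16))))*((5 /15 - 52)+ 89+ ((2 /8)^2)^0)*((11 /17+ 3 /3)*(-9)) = -662400 /221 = -2997.29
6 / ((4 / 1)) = 3 / 2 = 1.50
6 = 6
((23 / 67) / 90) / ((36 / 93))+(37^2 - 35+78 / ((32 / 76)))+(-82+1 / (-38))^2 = 8247.58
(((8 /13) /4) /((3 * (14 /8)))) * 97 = 776 /273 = 2.84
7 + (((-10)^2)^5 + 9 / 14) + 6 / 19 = 2660000002117 / 266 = 10000000007.96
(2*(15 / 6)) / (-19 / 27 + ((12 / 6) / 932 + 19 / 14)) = 44037 / 5774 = 7.63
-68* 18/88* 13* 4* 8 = -63648/11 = -5786.18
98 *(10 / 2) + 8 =498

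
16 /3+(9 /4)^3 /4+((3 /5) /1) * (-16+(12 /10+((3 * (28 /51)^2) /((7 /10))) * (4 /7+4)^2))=601994917 /38841600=15.50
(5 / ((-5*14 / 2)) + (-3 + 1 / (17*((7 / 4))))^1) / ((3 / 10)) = -3700 / 357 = -10.36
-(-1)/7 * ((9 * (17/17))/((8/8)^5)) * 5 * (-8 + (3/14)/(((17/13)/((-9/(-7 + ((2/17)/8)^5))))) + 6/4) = -8065226077389/199479685510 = -40.43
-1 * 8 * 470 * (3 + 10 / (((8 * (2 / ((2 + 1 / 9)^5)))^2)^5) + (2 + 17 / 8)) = -10179774411950147811161432007254968414975571748044196315614257294895 / 17708236773100405176824242687348444091019594858159163834368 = -574860983.75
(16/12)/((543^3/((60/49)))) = 80/7845047343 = 0.00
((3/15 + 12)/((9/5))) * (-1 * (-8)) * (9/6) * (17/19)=4148/57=72.77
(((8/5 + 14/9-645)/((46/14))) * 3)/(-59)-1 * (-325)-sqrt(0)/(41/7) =6817556/20355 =334.93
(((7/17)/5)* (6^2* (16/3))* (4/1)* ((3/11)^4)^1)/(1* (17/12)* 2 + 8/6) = 2612736/31112125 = 0.08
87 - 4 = 83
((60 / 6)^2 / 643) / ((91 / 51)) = 5100 / 58513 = 0.09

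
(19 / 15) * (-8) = -10.13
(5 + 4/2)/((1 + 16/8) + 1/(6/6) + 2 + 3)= 0.78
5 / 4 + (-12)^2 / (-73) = -211 / 292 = -0.72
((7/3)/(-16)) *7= -49/48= -1.02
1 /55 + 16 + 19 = 1926 /55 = 35.02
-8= -8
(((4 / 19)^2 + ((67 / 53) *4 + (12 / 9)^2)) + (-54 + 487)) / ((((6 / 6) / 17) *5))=1287678481 / 860985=1495.59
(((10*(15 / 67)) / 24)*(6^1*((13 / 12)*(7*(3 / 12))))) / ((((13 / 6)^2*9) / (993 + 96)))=190575 / 6968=27.35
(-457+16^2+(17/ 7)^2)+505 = 15185/ 49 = 309.90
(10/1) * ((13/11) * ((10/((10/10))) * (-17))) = -22100/11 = -2009.09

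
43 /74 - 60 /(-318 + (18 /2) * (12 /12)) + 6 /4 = 8671 /3811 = 2.28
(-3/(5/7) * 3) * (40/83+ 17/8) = -109053/3320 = -32.85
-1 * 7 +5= -2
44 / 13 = 3.38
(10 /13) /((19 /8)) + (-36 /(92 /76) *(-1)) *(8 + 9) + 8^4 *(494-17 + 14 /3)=33632870188 /17043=1973412.56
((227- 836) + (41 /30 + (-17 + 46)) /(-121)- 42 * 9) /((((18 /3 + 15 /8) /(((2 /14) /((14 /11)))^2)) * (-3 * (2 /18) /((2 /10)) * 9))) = 3583721 /34034175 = 0.11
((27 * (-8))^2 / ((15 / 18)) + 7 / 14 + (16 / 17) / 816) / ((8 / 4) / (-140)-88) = -3397893583 / 5341587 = -636.12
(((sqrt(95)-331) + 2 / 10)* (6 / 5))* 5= -9924 / 5 + 6* sqrt(95)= -1926.32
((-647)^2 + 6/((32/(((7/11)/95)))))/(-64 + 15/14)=-48993997507/7365160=-6652.13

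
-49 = -49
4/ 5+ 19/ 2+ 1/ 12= 623/ 60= 10.38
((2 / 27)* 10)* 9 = 20 / 3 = 6.67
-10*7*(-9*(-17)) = -10710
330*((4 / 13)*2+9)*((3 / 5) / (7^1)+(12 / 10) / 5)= 94050 / 91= 1033.52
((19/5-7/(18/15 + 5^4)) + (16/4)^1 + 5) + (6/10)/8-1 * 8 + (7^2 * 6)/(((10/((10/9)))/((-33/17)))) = -24930651/425816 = -58.55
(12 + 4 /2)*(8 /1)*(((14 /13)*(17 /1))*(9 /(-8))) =-29988 /13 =-2306.77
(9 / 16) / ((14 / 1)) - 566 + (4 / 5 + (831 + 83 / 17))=5154557 / 19040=270.72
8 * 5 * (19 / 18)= 42.22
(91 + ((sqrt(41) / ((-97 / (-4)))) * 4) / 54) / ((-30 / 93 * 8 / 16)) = -2821 / 5 - 248 * sqrt(41) / 13095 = -564.32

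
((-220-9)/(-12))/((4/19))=90.65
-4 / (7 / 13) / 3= -52 / 21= -2.48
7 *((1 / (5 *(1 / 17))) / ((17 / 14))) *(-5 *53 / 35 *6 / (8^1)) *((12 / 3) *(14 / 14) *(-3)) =6678 / 5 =1335.60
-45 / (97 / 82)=-3690 / 97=-38.04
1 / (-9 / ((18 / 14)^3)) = -81 / 343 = -0.24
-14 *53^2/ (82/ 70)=-1376410/ 41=-33570.98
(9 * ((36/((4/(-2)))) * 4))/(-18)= 36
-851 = -851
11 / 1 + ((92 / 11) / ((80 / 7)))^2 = 558321 / 48400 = 11.54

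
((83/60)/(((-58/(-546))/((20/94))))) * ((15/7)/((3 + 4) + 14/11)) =13695/19082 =0.72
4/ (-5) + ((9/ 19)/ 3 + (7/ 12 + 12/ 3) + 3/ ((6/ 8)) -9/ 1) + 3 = 2213/ 1140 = 1.94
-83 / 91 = -0.91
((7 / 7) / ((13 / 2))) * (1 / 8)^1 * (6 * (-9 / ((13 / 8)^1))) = -108 / 169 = -0.64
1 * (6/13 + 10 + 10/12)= 881/78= 11.29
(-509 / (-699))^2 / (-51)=-259081 / 24918651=-0.01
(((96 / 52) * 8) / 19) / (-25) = -192 / 6175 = -0.03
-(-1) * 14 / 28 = 1 / 2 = 0.50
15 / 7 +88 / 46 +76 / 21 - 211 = -203.33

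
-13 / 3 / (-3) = 1.44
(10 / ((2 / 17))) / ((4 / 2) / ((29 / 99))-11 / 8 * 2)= 9860 / 473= 20.85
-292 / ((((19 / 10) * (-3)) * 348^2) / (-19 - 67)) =-15695 / 431433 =-0.04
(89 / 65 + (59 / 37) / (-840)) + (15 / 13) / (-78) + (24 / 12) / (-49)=48228967 / 36767640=1.31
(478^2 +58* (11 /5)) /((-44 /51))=-29147979 /110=-264981.63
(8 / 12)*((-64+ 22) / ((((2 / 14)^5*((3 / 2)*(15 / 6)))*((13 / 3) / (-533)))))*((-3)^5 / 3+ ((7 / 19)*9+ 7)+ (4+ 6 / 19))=-97321135184 / 95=-1024433001.94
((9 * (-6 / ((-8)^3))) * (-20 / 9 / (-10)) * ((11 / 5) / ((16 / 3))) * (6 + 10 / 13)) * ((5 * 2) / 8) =1089 / 13312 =0.08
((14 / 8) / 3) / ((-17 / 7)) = -49 / 204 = -0.24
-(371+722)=-1093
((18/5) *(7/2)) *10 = 126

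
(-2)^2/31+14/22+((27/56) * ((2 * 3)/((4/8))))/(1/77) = 304353/682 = 446.27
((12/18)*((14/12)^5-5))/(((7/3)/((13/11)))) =-286949/299376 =-0.96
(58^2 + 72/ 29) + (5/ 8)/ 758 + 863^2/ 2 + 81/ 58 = 66078310561/ 175856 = 375752.38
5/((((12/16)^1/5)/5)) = 500/3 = 166.67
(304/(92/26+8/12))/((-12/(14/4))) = -1729/82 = -21.09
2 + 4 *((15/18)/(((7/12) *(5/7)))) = 10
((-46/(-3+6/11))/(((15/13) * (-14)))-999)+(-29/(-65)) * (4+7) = -36680029/36855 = -995.25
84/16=21/4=5.25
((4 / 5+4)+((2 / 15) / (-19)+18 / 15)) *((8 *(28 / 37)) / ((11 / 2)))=6.60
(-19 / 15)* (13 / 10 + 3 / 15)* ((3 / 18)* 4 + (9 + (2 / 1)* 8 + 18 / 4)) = -3439 / 60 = -57.32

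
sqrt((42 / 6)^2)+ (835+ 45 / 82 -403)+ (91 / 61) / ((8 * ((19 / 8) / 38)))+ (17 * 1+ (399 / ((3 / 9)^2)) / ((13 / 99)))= 1808137571 / 65026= 27806.38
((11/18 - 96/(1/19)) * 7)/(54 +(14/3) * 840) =-229747/71532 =-3.21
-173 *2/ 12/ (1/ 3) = -173/ 2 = -86.50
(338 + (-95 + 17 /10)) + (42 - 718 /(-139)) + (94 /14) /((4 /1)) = 293.54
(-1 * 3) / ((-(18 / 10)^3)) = 125 / 243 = 0.51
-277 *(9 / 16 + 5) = -24653 / 16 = -1540.81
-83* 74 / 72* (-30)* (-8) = -61420 / 3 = -20473.33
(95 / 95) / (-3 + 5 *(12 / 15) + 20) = 1 / 21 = 0.05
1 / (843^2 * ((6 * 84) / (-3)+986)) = 1 / 581310882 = 0.00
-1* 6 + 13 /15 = -77 /15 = -5.13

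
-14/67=-0.21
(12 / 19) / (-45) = -4 / 285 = -0.01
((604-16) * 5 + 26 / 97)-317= 254457 / 97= 2623.27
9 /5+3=24 /5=4.80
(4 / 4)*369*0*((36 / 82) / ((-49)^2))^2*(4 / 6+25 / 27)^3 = 0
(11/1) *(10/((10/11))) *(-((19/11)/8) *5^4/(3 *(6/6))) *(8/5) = -26125/3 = -8708.33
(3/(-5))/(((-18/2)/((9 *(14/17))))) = 42/85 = 0.49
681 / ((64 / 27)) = 18387 / 64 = 287.30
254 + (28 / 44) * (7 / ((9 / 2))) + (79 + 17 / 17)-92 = 24056 / 99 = 242.99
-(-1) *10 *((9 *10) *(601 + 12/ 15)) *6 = 3249720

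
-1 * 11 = -11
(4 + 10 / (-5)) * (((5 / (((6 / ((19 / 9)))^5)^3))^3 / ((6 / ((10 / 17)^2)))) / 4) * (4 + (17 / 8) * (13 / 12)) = 0.00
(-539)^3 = -156590819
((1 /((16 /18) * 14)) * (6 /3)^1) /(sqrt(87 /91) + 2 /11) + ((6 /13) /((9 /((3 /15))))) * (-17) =-1633133 /7927140 + 1089 * sqrt(7917) /569128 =-0.04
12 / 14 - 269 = -1877 / 7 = -268.14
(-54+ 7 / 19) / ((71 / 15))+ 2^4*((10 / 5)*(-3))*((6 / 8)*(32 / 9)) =-360629 / 1349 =-267.33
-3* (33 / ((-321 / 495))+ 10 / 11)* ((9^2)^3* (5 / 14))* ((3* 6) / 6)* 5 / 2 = 7033953785625 / 32956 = 213434694.31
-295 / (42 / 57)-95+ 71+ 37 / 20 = -59151 / 140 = -422.51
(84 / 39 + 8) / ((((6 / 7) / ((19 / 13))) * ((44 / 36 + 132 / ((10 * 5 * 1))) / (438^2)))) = 11481863400 / 13351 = 860000.25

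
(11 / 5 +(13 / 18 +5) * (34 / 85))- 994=-44528 / 45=-989.51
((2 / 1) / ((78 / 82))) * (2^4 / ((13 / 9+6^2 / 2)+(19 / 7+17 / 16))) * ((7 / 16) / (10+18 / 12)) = 385728 / 6998693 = 0.06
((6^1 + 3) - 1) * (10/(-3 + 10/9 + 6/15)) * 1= -3600/67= -53.73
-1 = -1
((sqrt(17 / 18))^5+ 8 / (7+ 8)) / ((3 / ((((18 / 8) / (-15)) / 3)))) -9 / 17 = -2059 / 3825 -289 * sqrt(34) / 116640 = -0.55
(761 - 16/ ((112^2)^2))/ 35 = 1496810291/ 68841472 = 21.74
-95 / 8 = -11.88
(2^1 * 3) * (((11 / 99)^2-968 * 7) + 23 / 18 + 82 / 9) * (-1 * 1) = 1096027 / 27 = 40593.59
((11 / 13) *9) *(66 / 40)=3267 / 260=12.57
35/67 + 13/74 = 3461/4958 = 0.70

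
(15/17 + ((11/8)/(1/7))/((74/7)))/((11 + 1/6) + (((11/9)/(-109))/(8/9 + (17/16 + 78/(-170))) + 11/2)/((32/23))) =431152857636/3634827700907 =0.12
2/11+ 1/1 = 13/11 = 1.18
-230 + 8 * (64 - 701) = -5326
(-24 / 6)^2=16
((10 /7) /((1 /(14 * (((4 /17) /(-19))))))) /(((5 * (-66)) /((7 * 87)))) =1624 /3553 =0.46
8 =8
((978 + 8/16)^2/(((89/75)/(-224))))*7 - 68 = -112597566652/89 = -1265141198.34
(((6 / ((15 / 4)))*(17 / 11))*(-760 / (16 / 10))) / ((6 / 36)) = -77520 / 11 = -7047.27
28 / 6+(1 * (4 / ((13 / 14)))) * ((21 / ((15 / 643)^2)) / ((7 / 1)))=23157694 / 975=23751.48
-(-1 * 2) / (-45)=-2 / 45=-0.04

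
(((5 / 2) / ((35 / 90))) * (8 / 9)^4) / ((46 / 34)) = 348160 / 117369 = 2.97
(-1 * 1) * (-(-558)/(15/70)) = -2604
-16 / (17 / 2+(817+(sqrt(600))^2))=-32 / 2851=-0.01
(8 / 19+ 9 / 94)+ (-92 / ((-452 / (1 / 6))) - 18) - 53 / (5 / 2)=-58500902 / 1513635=-38.65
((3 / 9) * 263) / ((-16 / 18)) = -789 / 8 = -98.62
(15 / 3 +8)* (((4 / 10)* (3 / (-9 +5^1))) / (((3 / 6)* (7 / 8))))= -312 / 35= -8.91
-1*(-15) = 15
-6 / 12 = -1 / 2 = -0.50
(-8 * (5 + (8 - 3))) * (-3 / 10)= 24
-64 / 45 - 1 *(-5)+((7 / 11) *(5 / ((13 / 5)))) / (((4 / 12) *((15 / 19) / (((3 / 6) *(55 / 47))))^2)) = 28917623 / 5169060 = 5.59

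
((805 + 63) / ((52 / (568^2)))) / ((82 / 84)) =2940395136 / 533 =5516688.81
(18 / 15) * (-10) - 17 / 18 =-233 / 18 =-12.94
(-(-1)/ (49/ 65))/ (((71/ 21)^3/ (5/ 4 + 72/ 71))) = 7899255/ 101646724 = 0.08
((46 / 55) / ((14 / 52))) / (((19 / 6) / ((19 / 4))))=1794 / 385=4.66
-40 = -40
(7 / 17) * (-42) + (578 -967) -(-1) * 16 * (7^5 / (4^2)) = 16400.71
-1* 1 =-1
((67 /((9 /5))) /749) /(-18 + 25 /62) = -20770 /7354431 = -0.00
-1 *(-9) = 9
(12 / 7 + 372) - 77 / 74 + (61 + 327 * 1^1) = 394029 / 518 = 760.67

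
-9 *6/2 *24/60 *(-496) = 26784/5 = 5356.80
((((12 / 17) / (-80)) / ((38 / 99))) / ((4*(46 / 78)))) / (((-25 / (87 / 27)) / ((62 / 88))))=0.00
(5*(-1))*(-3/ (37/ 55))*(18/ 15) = 990/ 37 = 26.76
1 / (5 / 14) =14 / 5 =2.80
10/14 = 5/7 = 0.71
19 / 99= 0.19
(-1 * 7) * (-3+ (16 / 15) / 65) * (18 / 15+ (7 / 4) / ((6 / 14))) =6455071 / 58500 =110.34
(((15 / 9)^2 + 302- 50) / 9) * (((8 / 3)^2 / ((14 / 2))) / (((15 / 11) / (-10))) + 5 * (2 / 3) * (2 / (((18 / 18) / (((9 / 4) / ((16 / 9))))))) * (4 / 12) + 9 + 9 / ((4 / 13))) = 233071985 / 244944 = 951.53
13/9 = 1.44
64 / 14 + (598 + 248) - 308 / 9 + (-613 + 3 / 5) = 203.95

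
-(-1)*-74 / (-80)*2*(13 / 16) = 481 / 320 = 1.50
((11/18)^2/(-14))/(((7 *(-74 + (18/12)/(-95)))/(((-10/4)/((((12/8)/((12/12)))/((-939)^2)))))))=-5630768275/74421396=-75.66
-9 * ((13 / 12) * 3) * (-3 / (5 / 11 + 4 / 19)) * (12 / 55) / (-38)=-1053 / 1390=-0.76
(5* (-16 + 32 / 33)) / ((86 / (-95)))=83.02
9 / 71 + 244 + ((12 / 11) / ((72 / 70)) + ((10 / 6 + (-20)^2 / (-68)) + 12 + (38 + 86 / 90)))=174416306 / 597465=291.93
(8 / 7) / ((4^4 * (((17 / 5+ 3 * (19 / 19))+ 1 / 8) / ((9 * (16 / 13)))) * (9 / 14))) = 0.01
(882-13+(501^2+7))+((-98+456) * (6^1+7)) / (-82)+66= 10327336 / 41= 251886.24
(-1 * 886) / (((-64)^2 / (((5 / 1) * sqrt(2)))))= -2215 * sqrt(2) / 2048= -1.53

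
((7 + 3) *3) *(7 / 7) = 30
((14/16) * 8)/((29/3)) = 21/29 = 0.72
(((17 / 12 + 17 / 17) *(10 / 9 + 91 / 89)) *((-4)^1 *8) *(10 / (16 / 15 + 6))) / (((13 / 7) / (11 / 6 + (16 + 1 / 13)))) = -48465701900 / 21523671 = -2251.74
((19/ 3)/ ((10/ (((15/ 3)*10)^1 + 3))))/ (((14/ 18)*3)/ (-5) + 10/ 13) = 13091/ 118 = 110.94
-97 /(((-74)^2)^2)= -97 /29986576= -0.00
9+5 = 14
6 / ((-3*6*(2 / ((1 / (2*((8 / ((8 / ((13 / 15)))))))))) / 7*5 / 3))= -21 / 52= -0.40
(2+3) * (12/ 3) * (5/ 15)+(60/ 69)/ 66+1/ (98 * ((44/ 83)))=60399/ 9016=6.70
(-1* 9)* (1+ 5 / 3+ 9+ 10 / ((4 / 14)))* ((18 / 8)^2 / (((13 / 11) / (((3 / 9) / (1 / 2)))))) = -31185 / 26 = -1199.42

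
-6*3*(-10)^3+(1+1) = 18002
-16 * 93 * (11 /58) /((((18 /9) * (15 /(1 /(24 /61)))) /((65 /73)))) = -270413 /12702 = -21.29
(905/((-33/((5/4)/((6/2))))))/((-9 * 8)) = 4525/28512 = 0.16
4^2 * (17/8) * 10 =340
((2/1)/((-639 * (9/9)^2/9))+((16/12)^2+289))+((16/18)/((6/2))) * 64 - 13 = 568798/1917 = 296.71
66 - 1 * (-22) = 88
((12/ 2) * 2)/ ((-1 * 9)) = -4/ 3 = -1.33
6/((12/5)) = 5/2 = 2.50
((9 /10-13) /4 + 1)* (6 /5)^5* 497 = -39129804 /15625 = -2504.31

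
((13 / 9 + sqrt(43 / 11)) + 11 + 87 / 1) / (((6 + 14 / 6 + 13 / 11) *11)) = 0.97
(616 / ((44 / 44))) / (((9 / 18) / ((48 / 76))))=14784 / 19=778.11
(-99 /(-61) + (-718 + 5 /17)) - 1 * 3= -745689 /1037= -719.08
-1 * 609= -609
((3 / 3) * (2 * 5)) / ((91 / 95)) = 950 / 91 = 10.44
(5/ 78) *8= 20/ 39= 0.51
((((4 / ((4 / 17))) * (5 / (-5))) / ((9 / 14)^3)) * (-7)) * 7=2285752 / 729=3135.46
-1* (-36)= 36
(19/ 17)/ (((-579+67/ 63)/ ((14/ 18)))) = -931/ 618970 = -0.00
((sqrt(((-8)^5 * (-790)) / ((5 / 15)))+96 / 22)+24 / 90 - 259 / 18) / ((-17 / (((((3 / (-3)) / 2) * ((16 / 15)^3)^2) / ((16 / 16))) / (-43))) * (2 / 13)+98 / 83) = 21861171724288 / 339451124427855 - 1158567428096 * sqrt(1185) / 685759847329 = -58.09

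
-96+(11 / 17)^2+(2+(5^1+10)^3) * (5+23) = 27299061 / 289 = 94460.42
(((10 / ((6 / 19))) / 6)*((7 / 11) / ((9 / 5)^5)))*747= 172484375 / 1299078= 132.77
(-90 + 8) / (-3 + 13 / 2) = -164 / 7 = -23.43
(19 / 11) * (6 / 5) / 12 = 19 / 110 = 0.17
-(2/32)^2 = -1/256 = -0.00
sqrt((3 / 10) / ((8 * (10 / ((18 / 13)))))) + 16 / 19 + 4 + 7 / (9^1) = 3 * sqrt(39) / 260 + 961 / 171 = 5.69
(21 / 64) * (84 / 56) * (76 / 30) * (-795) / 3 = -21147 / 64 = -330.42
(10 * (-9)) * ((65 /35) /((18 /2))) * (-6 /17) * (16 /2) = 6240 /119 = 52.44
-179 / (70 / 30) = -537 / 7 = -76.71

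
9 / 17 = 0.53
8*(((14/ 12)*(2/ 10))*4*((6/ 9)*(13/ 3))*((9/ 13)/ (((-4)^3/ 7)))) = -1.63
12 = 12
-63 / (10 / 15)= -189 / 2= -94.50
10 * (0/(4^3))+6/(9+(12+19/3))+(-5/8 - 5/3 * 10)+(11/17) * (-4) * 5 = -502063/16728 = -30.01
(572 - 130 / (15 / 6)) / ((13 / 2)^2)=160 / 13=12.31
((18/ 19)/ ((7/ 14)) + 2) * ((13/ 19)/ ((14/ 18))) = 8658/ 2527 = 3.43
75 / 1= 75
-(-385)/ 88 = 35/ 8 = 4.38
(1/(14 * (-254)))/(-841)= 1/2990596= 0.00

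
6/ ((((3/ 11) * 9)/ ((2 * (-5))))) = -220/ 9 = -24.44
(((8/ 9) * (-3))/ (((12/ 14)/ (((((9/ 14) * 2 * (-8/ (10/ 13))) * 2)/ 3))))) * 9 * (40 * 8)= 79872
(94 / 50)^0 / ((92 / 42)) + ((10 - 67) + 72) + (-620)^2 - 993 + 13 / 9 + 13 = 158742877 / 414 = 383436.90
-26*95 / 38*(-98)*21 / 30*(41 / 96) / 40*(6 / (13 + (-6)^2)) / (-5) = -3731 / 3200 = -1.17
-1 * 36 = -36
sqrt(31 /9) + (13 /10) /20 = 13 /200 + sqrt(31) /3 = 1.92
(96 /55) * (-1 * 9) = -864 /55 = -15.71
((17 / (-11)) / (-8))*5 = 85 / 88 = 0.97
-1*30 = -30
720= 720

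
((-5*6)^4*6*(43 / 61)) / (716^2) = 13061250 / 1954501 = 6.68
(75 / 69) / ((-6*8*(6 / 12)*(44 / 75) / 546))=-170625 / 4048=-42.15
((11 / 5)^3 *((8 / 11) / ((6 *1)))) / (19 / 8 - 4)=-3872 / 4875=-0.79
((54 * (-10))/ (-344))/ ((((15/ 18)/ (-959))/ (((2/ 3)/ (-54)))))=959/ 43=22.30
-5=-5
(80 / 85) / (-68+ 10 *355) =8 / 29597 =0.00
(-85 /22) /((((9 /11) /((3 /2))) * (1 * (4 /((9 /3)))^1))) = -5.31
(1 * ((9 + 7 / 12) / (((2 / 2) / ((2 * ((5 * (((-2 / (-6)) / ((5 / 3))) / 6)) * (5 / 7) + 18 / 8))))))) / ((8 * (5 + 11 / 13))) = 297505 / 306432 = 0.97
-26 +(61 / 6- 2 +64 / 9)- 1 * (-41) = 545 / 18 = 30.28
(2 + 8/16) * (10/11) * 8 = 200/11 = 18.18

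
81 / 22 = 3.68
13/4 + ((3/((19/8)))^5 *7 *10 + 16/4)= 2301341591/9904396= 232.36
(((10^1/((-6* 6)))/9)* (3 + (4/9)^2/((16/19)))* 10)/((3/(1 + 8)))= -6550/2187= -2.99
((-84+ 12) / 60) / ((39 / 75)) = -30 / 13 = -2.31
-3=-3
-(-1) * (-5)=-5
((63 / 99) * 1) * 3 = 21 / 11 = 1.91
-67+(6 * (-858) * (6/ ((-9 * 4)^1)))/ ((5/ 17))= 14251/ 5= 2850.20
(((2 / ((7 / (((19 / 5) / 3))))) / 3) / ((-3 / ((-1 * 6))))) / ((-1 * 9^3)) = -76 / 229635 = -0.00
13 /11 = 1.18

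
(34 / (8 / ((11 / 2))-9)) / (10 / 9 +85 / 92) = -309672 / 139855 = -2.21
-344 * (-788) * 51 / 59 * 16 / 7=221194752 / 413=535580.51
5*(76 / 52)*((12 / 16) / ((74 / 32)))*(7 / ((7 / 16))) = 18240 / 481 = 37.92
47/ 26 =1.81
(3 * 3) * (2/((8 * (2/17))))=153/8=19.12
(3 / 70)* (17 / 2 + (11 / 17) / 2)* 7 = 45 / 17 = 2.65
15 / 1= 15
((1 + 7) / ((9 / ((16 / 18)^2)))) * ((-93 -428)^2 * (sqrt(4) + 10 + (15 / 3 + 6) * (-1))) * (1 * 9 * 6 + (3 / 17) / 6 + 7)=144189459200 / 12393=11634750.20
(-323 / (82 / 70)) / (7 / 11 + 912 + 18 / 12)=-2090 / 6929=-0.30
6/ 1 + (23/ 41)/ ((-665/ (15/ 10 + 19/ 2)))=163337/ 27265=5.99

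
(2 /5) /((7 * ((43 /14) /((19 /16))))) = 19 /860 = 0.02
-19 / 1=-19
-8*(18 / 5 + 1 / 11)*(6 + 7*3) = -43848 / 55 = -797.24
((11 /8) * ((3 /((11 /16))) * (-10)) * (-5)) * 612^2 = 112363200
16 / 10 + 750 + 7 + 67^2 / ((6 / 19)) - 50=447713 / 30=14923.77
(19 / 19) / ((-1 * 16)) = -0.06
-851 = -851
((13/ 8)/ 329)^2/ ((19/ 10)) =845/ 65810528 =0.00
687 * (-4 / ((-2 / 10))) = 13740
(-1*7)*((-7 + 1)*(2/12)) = 7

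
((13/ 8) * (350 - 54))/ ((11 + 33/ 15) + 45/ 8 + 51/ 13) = 250120/ 11829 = 21.14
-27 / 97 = -0.28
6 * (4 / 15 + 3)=98 / 5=19.60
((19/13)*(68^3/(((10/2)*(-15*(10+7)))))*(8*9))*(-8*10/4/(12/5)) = 2811392/13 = 216260.92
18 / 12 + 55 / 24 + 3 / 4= 109 / 24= 4.54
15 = 15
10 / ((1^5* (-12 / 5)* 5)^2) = 5 / 72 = 0.07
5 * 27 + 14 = 149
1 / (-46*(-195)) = 1 / 8970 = 0.00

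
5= 5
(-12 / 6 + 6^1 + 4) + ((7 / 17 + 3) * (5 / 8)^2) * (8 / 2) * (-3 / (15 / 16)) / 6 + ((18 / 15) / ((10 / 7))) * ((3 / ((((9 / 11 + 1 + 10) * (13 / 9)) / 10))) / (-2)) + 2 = 2766163 / 430950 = 6.42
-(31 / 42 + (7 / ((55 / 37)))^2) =-2911177 / 127050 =-22.91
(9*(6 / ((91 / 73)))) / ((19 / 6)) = 23652 / 1729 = 13.68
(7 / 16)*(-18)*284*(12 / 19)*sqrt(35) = -26838*sqrt(35) / 19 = -8356.62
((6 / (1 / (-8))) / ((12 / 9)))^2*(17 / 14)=11016 / 7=1573.71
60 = 60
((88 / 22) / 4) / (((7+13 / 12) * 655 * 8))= 3 / 127070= 0.00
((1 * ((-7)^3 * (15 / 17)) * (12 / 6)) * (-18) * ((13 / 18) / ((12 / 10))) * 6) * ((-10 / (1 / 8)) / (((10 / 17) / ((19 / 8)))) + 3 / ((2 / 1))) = -215035275 / 17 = -12649133.82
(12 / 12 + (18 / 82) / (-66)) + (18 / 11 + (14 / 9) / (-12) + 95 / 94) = 4022311 / 1144638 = 3.51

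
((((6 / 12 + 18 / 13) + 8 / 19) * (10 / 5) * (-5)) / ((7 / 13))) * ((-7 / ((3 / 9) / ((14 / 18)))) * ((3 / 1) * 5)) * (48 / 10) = 956760 / 19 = 50355.79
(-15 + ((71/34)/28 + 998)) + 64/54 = 25299413/25704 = 984.26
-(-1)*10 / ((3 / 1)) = 10 / 3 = 3.33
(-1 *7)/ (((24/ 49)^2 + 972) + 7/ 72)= -0.01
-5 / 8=-0.62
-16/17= -0.94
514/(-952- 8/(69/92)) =-771/1444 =-0.53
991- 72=919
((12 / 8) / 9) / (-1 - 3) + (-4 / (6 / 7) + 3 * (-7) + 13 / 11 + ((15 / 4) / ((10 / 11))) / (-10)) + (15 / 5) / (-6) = -67159 / 2640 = -25.44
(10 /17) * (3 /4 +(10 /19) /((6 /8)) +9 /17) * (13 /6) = 499135 /197676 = 2.53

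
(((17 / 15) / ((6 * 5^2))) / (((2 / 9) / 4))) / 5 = 17 / 625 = 0.03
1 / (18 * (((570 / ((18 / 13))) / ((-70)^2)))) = 490 / 741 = 0.66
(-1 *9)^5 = -59049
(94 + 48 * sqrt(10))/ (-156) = -4 * sqrt(10)/ 13 - 47/ 78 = -1.58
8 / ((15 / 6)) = 16 / 5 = 3.20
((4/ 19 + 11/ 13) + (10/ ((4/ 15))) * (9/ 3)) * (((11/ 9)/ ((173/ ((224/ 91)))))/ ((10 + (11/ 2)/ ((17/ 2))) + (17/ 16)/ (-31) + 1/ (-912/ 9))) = 578123216/ 3104004579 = 0.19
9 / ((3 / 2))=6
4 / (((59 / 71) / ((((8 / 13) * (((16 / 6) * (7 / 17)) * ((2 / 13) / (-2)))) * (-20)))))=2544640 / 508521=5.00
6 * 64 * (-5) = -1920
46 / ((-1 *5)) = -46 / 5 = -9.20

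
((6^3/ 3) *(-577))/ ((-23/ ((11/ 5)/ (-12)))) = -38082/ 115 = -331.15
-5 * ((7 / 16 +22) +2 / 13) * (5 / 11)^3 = -2936875 / 276848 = -10.61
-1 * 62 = -62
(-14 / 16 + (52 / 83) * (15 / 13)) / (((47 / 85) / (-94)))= 8585 / 332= 25.86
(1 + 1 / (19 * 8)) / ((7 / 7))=153 / 152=1.01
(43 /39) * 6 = 86 /13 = 6.62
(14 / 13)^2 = 196 / 169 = 1.16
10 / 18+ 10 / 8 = 65 / 36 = 1.81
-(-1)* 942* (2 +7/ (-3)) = -314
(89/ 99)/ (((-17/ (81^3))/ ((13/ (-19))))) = 19228.73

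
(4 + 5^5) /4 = 782.25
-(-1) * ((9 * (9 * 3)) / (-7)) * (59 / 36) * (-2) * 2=1593 / 7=227.57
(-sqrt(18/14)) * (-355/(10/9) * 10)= 9585 * sqrt(7)/7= 3622.79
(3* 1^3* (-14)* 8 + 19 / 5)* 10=-3322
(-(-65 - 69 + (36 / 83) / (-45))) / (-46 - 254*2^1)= -0.24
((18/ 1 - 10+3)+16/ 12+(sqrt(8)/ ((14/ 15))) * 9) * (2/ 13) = 74/ 39+270 * sqrt(2)/ 91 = 6.09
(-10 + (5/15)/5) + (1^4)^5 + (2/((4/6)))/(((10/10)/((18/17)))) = -5.76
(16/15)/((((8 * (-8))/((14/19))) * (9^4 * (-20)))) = 7/74795400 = 0.00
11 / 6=1.83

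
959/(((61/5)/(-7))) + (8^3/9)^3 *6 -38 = 16365843247/14823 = 1104084.41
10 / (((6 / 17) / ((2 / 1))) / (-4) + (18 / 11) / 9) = 7480 / 103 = 72.62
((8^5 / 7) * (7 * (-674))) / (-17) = 22085632 / 17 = 1299154.82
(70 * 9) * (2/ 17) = 1260/ 17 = 74.12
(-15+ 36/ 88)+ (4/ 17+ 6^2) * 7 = 89407/ 374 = 239.06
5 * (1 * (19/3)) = 95/3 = 31.67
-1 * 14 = -14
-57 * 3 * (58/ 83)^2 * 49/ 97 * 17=-479178252/ 668233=-717.08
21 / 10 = 2.10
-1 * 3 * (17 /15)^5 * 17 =-24137569 /253125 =-95.36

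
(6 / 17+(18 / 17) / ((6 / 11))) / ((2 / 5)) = 195 / 34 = 5.74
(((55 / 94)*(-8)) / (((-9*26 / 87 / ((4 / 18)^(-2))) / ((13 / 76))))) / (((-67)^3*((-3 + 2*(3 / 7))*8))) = 20097 / 17189206976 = 0.00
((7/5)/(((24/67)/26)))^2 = 37173409/3600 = 10325.95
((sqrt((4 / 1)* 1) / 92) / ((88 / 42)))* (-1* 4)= -21 / 506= -0.04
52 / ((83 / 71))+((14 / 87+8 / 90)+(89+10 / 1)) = 15568303 / 108315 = 143.73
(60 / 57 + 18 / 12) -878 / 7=-32685 / 266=-122.88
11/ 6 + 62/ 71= 1153/ 426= 2.71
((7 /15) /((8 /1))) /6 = 7 /720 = 0.01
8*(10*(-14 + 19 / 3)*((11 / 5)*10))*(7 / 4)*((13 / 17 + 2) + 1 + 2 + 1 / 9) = -63685160 / 459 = -138747.63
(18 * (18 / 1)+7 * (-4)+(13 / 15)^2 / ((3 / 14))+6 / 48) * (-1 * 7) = -11326021 / 5400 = -2097.41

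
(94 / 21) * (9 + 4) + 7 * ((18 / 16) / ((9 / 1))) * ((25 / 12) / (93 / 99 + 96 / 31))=162713591 / 2774688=58.64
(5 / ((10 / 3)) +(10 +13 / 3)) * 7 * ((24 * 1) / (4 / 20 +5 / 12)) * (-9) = -1436400 / 37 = -38821.62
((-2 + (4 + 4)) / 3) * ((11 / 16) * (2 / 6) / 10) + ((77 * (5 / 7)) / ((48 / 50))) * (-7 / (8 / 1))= -16027 / 320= -50.08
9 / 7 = 1.29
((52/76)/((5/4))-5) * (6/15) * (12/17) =-10152/8075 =-1.26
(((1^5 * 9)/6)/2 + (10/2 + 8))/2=55/8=6.88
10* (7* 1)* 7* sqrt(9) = 1470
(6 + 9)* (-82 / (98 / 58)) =-35670 / 49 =-727.96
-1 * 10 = -10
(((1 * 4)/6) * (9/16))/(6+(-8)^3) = -3/4048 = -0.00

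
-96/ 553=-0.17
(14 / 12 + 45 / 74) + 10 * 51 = 56807 / 111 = 511.77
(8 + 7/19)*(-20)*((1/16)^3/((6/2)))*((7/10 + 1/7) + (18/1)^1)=-69907/272384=-0.26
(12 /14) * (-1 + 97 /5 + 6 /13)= 7356 /455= 16.17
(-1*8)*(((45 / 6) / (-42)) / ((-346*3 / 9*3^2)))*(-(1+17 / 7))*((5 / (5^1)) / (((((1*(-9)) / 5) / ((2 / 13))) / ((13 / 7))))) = -400 / 534051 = -0.00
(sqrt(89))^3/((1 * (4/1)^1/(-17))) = -1513 * sqrt(89)/4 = -3568.40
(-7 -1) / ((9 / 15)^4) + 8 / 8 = -60.73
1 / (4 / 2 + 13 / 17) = 0.36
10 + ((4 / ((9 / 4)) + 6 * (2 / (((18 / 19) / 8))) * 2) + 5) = 1975 / 9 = 219.44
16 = 16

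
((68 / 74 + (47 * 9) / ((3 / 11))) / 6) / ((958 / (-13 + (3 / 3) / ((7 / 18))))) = -598819 / 212676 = -2.82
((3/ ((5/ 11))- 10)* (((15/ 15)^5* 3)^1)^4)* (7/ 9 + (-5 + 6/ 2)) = 1683/ 5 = 336.60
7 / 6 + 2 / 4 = 5 / 3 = 1.67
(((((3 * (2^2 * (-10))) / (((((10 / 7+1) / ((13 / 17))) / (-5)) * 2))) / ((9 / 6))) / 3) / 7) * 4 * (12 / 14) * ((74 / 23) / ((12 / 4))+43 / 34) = 24.03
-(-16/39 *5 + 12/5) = -68/195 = -0.35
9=9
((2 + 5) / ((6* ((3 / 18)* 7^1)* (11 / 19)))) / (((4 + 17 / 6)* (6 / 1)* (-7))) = -0.01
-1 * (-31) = 31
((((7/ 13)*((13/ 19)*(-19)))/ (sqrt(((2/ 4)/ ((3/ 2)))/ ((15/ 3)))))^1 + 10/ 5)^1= -25.11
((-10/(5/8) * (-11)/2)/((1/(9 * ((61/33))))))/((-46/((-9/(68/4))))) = 6588/391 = 16.85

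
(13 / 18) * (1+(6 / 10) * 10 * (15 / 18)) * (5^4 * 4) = 32500 / 3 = 10833.33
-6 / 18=-0.33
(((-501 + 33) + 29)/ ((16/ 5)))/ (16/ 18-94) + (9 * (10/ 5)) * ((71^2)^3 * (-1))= -30916234922610069/ 13408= -2305805110576.53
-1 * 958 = -958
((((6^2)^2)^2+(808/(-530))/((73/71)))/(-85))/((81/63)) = -227444999852/14798925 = -15369.02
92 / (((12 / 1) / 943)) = 21689 / 3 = 7229.67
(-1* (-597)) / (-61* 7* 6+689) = -597 / 1873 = -0.32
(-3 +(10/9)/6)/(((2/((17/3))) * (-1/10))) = 6460/81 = 79.75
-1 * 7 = -7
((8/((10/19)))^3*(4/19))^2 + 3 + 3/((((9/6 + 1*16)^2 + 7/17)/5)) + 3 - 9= 59366203740631/108609375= 546602.94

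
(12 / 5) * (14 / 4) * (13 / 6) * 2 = 182 / 5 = 36.40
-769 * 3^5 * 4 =-747468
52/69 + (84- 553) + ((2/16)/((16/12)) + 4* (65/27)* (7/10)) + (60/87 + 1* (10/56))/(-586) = -545375230003/1181966688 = -461.41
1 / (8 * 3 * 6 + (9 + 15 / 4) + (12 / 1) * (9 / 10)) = 20 / 3351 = 0.01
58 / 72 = 29 / 36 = 0.81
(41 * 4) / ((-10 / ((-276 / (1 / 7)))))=158424 / 5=31684.80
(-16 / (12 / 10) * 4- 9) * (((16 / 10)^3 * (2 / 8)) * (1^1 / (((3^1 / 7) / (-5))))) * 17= 2848384 / 225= 12659.48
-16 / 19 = -0.84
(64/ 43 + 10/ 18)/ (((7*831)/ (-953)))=-107689/ 321597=-0.33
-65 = -65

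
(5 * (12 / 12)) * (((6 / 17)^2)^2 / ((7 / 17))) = 6480 / 34391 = 0.19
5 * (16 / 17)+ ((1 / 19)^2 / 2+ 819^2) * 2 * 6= 49397552066 / 6137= 8049136.72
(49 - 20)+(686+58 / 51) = 36523 / 51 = 716.14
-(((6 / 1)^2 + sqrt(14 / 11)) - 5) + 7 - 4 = -28 - sqrt(154) / 11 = -29.13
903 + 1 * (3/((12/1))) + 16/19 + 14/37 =2543371/2812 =904.47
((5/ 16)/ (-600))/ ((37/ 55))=-11/ 14208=-0.00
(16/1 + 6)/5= 22/5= 4.40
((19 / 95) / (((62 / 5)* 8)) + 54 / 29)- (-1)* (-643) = -9222099 / 14384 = -641.14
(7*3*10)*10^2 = 21000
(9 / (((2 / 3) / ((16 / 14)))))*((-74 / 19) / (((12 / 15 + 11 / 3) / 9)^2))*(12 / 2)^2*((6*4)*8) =-1006761830400 / 597037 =-1686263.72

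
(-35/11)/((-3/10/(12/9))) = 1400/99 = 14.14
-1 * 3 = -3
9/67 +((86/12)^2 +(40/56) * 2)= 893569/16884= 52.92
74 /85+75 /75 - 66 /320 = 4527 /2720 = 1.66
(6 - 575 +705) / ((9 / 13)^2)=22984 / 81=283.75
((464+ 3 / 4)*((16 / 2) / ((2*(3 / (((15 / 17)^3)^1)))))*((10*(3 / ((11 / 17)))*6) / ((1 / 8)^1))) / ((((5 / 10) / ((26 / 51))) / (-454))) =-2154466080000 / 4913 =-438523525.34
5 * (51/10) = 51/2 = 25.50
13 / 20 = 0.65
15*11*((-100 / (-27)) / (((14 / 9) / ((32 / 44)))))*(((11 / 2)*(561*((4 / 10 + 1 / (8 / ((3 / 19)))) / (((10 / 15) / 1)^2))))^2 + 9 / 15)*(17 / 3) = 8893550583024095 / 646912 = 13747697651.34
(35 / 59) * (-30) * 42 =-44100 / 59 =-747.46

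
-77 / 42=-11 / 6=-1.83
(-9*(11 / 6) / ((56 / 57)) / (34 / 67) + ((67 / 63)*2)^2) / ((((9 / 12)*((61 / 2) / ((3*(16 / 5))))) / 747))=-4096165868 / 457317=-8956.95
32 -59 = -27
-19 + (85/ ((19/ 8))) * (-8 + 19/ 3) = -4483/ 57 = -78.65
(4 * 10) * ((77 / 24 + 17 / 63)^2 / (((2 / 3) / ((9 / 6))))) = 15365045 / 14112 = 1088.79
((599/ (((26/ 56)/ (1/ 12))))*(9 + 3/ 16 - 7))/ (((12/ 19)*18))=2788345/ 134784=20.69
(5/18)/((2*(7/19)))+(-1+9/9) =95/252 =0.38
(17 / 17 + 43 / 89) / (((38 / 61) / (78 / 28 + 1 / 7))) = 82533 / 11837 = 6.97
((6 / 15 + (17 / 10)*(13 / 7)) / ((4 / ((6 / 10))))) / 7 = 747 / 9800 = 0.08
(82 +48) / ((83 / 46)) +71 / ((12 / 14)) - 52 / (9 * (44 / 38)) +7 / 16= 19764071 / 131472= 150.33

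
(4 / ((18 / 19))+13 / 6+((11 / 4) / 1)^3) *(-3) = -15659 / 192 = -81.56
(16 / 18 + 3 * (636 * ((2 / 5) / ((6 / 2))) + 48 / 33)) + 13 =134963 / 495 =272.65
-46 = -46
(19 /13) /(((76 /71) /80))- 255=-1895 /13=-145.77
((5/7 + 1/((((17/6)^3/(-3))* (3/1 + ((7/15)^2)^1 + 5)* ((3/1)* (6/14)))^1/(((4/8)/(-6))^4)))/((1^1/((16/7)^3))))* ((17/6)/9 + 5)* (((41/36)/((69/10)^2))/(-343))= -3909227885272000/1236449463485529699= -0.00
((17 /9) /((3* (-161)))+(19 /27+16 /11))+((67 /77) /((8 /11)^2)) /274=28753777 /13309824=2.16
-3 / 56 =-0.05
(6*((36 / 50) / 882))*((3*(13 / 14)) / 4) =117 / 34300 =0.00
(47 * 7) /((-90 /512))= -84224 /45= -1871.64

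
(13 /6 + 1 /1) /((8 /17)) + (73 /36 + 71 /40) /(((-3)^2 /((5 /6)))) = 6883 /972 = 7.08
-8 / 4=-2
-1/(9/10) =-10/9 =-1.11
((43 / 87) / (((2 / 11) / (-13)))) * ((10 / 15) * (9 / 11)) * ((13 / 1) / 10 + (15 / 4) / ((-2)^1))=12857 / 1160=11.08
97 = 97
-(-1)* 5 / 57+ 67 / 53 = 4084 / 3021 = 1.35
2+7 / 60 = 127 / 60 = 2.12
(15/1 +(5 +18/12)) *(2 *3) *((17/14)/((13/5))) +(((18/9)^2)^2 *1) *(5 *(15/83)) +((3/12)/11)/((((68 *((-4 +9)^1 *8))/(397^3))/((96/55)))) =1533856856157/1553652100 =987.26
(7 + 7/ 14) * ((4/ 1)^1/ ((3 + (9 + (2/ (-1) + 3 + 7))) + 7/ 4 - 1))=1.45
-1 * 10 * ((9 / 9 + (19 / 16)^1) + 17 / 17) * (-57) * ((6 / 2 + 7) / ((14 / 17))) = 1235475 / 56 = 22062.05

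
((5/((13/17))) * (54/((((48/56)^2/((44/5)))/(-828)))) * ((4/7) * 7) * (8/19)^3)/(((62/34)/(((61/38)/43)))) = -48339036168192/2258332609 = -21404.75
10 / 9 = 1.11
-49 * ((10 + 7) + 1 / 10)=-837.90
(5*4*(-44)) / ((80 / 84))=-924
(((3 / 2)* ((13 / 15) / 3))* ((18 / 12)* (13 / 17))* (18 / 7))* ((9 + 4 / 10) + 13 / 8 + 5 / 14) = 4847427 / 333200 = 14.55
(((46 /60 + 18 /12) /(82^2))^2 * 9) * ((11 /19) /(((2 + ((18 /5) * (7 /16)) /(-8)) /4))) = 203456 /154894089215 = 0.00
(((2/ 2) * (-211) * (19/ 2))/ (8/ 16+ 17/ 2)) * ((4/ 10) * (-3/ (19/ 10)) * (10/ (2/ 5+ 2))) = 5275/ 9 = 586.11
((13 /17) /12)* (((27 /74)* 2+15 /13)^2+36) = 762486 /302549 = 2.52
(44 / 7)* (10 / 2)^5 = 137500 / 7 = 19642.86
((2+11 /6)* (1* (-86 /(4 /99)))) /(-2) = 32637 /8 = 4079.62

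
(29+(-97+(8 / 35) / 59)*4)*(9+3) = -8895636 / 2065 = -4307.81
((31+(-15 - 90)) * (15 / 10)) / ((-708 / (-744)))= -6882 / 59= -116.64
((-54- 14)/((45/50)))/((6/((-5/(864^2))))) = 0.00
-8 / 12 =-0.67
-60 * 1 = -60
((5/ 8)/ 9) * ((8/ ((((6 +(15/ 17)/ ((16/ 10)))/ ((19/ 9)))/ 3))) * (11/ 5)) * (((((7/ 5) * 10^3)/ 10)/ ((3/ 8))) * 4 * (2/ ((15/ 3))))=4630528/ 6561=705.77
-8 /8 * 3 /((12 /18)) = -9 /2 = -4.50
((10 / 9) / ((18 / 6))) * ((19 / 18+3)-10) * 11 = -5885 / 243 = -24.22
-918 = -918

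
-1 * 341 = -341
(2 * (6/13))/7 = 12/91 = 0.13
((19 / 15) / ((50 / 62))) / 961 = 19 / 11625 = 0.00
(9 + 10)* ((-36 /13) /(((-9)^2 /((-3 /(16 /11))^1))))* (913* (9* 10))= 2862255 /26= 110086.73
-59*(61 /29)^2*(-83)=18221737 /841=21666.75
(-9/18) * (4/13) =-0.15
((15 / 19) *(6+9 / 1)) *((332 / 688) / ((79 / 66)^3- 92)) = -1342246950 / 21206536481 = -0.06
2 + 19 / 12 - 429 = -425.42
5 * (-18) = -90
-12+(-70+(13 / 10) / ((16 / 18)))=-6443 / 80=-80.54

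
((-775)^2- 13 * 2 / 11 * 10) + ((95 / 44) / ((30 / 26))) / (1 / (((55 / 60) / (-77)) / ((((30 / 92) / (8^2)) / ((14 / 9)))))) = 8026946329 / 13365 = 600594.56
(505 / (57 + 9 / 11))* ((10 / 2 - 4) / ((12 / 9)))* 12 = 16665 / 212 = 78.61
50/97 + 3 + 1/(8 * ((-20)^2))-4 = -150303/310400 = -0.48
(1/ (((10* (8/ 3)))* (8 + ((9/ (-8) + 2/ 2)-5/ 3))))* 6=27/ 745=0.04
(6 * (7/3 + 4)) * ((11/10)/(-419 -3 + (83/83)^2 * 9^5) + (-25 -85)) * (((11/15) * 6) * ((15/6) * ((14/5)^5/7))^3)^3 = -2377503748837018142089408583790777447733919110290997248/533209458808414638042449951171875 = -4458855163878984229680.47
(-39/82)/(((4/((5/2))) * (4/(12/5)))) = -117/656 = -0.18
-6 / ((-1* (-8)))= -3 / 4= -0.75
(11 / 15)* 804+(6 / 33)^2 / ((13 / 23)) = 4637664 / 7865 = 589.66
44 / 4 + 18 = 29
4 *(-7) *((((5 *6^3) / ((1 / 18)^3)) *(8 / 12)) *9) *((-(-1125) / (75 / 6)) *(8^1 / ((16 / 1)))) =-47617113600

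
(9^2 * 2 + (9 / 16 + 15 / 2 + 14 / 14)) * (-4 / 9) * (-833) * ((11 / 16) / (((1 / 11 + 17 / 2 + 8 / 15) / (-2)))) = -1379352205 / 144528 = -9543.84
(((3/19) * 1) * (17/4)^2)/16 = 867/4864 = 0.18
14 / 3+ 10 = 14.67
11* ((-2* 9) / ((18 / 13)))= -143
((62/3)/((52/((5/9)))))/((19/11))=1705/13338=0.13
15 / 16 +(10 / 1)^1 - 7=63 / 16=3.94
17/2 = 8.50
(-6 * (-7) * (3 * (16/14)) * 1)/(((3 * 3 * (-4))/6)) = -24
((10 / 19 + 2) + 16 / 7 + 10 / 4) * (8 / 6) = 3890 / 399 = 9.75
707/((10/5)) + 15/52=18397/52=353.79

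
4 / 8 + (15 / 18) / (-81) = 119 / 243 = 0.49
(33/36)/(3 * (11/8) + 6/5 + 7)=110/1479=0.07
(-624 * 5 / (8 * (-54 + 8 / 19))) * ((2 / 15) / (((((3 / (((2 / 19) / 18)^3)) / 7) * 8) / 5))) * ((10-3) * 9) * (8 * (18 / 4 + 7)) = 73255 / 44651007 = 0.00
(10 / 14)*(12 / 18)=10 / 21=0.48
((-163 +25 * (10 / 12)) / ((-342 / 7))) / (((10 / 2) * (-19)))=-5971 / 194940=-0.03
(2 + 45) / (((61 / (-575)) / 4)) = -108100 / 61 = -1772.13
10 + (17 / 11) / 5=567 / 55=10.31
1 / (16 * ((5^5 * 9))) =0.00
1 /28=0.04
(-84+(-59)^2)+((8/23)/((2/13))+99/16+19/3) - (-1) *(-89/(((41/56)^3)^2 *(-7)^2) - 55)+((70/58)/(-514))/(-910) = 1699579021496086135883/508097066186098896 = 3344.99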